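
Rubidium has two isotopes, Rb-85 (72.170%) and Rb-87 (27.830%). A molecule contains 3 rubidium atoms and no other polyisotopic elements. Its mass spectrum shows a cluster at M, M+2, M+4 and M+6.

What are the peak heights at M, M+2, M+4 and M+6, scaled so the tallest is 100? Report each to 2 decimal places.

86.44 : 100.00 : 38.56 : 4.96

Expanding (0.72170 + 0.27830)^3:
P(M) = 0.72170^3 = 0.375898
P(M+2) = 3 × 0.72170^2 × 0.27830^1 = 0.434858
P(M+4) = 3 × 0.72170^1 × 0.27830^2 = 0.167689
P(M+6) = 0.27830^3 = 0.021555
The M+2 peak is largest (0.434858); scaling to 100 gives 86.44 : 100.00 : 38.56 : 4.96.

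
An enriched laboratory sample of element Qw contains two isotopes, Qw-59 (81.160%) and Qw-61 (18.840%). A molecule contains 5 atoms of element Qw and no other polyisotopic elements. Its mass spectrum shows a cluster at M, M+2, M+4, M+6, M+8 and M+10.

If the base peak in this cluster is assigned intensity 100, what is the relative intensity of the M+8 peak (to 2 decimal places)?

1.25

(0.81160 + 0.18840)^5 gives M 0.3521, M+2 0.4087, M+4 0.1898, M+6 0.0440, M+8 0.0051, M+10 0.0002; the largest is M+2.
P(M+2) = C(5,1) × 0.81160^4 × 0.18840^1 = 5 × 0.43387852 × 0.1884 = 0.408714 (base)
P(M+8) = C(5,4) × 0.81160^1 × 0.18840^4 = 5 × 0.8116 × 0.00125986 = 0.005113
Relative intensity = 0.005113 / 0.408714 × 100 = 1.25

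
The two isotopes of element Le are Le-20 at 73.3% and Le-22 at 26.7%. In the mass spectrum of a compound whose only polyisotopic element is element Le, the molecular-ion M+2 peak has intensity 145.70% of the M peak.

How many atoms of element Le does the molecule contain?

With n Le atoms, P(M+2)/P(M) = C(n,1)·p^(n−1)q / p^n = n·q/p = n · 0.267/0.733.
n = 1.4570 × 0.733/0.267 = 4.00 ≈ 4

4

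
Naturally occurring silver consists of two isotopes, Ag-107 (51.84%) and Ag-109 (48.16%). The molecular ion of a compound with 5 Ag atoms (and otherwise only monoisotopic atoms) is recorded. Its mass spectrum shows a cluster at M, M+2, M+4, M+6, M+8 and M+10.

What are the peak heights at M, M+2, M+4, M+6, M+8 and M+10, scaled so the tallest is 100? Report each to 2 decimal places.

Each Ag atom is independently Ag-107 (p = 0.5184) or Ag-109 (q = 0.4816); the cluster is the binomial expansion (p + q)^5.
P(M) = 0.5184^5 = 0.037439
P(M+2) = 5 × 0.5184^4 × 0.4816^1 = 0.173907
P(M+4) = 10 × 0.5184^3 × 0.4816^2 = 0.323123
P(M+6) = 10 × 0.5184^2 × 0.4816^3 = 0.300185
P(M+8) = 5 × 0.5184^1 × 0.4816^4 = 0.139438
P(M+10) = 0.4816^5 = 0.025908
The M+4 peak is largest (0.323123); scaling to 100 gives 11.59 : 53.82 : 100.00 : 92.90 : 43.15 : 8.02.

11.59 : 53.82 : 100.00 : 92.90 : 43.15 : 8.02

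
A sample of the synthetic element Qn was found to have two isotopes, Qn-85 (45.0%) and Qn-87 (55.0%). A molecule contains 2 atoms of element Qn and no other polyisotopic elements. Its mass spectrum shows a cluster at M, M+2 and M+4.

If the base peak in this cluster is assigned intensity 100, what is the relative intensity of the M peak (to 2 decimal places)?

Binomial terms of (0.450 + 0.550)^2: M 0.2025, M+2 0.4950, M+4 0.3025 → M+2 is the base peak.
P(M+2) = C(2,1) × 0.450^1 × 0.550^1 = 2 × 0.4500 × 0.5500 = 0.495000 (base)
P(M) = C(2,0) × 0.450^2 × 0.550^0 = 1 × 0.2025 × 1.0000 = 0.202500
Relative intensity = 0.202500 / 0.495000 × 100 = 40.91

40.91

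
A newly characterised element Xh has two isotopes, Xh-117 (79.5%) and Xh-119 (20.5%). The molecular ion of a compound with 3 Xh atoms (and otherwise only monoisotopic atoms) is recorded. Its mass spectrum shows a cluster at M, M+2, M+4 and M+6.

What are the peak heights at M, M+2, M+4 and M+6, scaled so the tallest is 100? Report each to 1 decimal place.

Each Xh atom is independently Xh-117 (p = 0.795) or Xh-119 (q = 0.205); the cluster is the binomial expansion (p + q)^3.
P(M) = 0.795^3 = 0.502460
P(M+2) = 3 × 0.795^2 × 0.205^1 = 0.388695
P(M+4) = 3 × 0.795^1 × 0.205^2 = 0.100230
P(M+6) = 0.205^3 = 0.008615
The M peak is largest (0.502460); scaling to 100 gives 100.0 : 77.4 : 19.9 : 1.7.

100.0 : 77.4 : 19.9 : 1.7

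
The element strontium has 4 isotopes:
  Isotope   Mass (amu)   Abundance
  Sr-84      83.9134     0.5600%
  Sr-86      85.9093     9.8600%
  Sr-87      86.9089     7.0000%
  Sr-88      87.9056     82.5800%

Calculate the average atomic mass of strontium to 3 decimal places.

87.617 amu

Weight each isotope mass by its fractional abundance: 0.005600 × 83.9134 + 0.098600 × 85.9093 + 0.070000 × 86.9089 + 0.825800 × 87.9056
= 0.46992 + 8.47066 + 6.08362 + 72.59244 = 87.61664 amu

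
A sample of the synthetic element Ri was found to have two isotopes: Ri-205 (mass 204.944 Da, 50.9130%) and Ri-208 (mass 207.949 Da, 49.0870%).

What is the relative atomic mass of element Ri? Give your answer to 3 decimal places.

The abundance-weighted mean is 0.509130 × 204.944 + 0.490870 × 207.949
= 104.3431 + 102.0759 = 206.4190 Da

206.419 Da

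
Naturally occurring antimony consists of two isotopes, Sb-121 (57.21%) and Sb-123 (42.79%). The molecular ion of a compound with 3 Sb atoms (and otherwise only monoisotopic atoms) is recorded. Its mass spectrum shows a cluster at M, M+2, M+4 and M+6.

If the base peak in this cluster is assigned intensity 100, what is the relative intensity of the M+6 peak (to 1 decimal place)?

Term probabilities: M 0.1872, M+2 0.4202, M+4 0.3143, M+6 0.0783. Base peak = M+2.
P(M+2) = C(3,1) × 0.5721^2 × 0.4279^1 = 3 × 0.32729841 × 0.4279 = 0.420153 (base)
P(M+6) = C(3,3) × 0.5721^0 × 0.4279^3 = 1 × 1.0000 × 0.07834781 = 0.078348
Relative intensity = 0.078348 / 0.420153 × 100 = 18.6

18.6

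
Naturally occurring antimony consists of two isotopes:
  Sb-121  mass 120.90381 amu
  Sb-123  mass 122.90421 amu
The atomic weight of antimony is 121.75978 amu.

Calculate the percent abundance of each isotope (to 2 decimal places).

Sb-121: 57.21%, Sb-123: 42.79%

Let x be the fractional abundance of Sb-121; then Sb-123 has abundance 1 − x.
120.90381·x + 122.90421·(1 − x) = 121.75978
(120.90381 − 122.90421)·x = 121.75978 − 122.90421
x = -1.14443 / -2.00040 = 0.57210 → 57.21% Sb-121, 42.79% Sb-123.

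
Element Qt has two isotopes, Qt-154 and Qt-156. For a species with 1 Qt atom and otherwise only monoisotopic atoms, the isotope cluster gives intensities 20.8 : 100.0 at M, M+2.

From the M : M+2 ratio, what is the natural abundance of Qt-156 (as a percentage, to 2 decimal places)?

82.78%

If p is the fraction of Qt that is Qt-154, then I(M+2)/I(M) = [C(1,1)·p^0·(1−p)] / p^1 = 1·(1−p)/p = 100.0/20.8 = 4.8077
(1−p)/p = 4.8077/1 = 4.8077  ⇒  p = 1/(1 + 4.8077) = 0.1722
Qt-154: 17.22%, Qt-156: 82.78%.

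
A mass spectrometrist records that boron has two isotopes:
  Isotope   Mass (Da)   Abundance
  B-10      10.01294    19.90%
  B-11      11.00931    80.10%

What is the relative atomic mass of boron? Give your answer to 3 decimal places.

Ar = Σ fᵢ·mᵢ = 0.1990 × 10.01294 + 0.8010 × 11.00931
= 1.992575 + 8.818457 = 10.811032 Da

10.811 Da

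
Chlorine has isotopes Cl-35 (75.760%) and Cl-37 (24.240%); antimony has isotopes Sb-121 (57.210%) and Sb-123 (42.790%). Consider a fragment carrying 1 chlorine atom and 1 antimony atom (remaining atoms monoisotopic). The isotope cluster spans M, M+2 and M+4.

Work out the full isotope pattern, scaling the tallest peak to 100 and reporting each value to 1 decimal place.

93.6 : 100.0 : 22.4

Chlorine pattern (n=1): 0.7576 : 0.2424
Antimony pattern (n=1): 0.5721 : 0.4279
Convolve the two distributions (both contribute in 2-u steps):
  M: 0.7576×0.5721 = 0.433423
  M+2: 0.7576×0.4279 + 0.2424×0.5721 = 0.462854
  M+4: 0.2424×0.4279 = 0.103723
Scale to base peak (0.462854) = 100: 93.6 : 100.0 : 22.4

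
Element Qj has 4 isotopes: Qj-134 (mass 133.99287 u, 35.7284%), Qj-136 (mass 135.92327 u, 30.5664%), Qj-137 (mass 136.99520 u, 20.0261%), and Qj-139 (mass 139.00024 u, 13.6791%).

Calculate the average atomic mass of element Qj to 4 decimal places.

135.8691 u

Weight each isotope mass by its fractional abundance: 0.357284 × 133.99287 + 0.305664 × 135.92327 + 0.200261 × 136.99520 + 0.136791 × 139.00024
= 47.873509 + 41.546850 + 27.434796 + 19.013982 = 135.869137 u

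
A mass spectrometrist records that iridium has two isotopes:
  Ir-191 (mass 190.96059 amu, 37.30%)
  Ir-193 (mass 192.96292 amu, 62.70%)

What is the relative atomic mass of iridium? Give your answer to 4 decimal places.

192.2161 amu

Average mass = Σ (abundance × isotope mass) = 0.3730 × 190.96059 + 0.6270 × 192.96292
= 71.228300 + 120.987751 = 192.216051 amu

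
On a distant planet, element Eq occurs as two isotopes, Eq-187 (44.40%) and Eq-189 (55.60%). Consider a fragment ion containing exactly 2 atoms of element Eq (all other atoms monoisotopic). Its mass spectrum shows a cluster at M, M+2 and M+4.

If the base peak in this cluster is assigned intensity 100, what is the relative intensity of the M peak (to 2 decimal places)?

39.93

Term probabilities: M 0.1971, M+2 0.4937, M+4 0.3091. Base peak = M+2.
P(M+2) = C(2,1) × 0.4440^1 × 0.5560^1 = 2 × 0.4440 × 0.5560 = 0.493728 (base)
P(M) = C(2,0) × 0.4440^2 × 0.5560^0 = 1 × 0.197136 × 1.0000 = 0.197136
Relative intensity = 0.197136 / 0.493728 × 100 = 39.93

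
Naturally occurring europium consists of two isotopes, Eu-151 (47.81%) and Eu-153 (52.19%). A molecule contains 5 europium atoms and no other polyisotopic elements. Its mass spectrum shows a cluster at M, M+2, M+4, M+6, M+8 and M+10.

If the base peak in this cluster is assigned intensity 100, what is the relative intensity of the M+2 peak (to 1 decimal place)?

42.0

Binomial terms of (0.4781 + 0.5219)^5: M 0.0250, M+2 0.1363, M+4 0.2977, M+6 0.3249, M+8 0.1774, M+10 0.0387 → M+6 is the base peak.
P(M+6) = C(5,3) × 0.4781^2 × 0.5219^3 = 10 × 0.22857961 × 0.14215492 = 0.324937 (base)
P(M+2) = C(5,1) × 0.4781^4 × 0.5219^1 = 5 × 0.05224864 × 0.5219 = 0.136343
Relative intensity = 0.136343 / 0.324937 × 100 = 42.0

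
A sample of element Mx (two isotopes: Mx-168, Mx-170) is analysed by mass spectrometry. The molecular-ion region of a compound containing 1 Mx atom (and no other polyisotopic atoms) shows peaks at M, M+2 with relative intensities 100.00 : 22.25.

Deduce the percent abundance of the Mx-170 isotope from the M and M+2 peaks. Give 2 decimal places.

18.20%

Let p = fractional abundance of Mx-168. I(M+2)/I(M) = [C(1,1)·p^0·(1−p)] / p^1 = 1·(1−p)/p = 22.25/100.00 = 0.2225
(1−p)/p = 0.2225/1 = 0.2225  ⇒  p = 1/(1 + 0.2225) = 0.8180
Mx-168: 81.80%, Mx-170: 18.20%.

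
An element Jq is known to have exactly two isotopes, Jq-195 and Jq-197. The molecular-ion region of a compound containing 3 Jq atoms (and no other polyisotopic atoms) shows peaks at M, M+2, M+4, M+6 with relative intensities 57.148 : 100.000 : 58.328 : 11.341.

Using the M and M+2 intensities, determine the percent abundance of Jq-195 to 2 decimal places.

If p is the fraction of Jq that is Jq-195, then I(M+2)/I(M) = [C(3,1)·p^2·(1−p)] / p^3 = 3·(1−p)/p = 100.000/57.148 = 1.7498
(1−p)/p = 1.7498/3 = 0.5833  ⇒  p = 1/(1 + 0.5833) = 0.6316
Jq-195: 63.16%, Jq-197: 36.84%.

63.16%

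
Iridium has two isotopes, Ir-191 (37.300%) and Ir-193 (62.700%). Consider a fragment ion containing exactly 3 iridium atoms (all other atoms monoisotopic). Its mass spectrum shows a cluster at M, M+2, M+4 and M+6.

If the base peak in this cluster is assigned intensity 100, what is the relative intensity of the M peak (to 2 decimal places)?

Term probabilities: M 0.0519, M+2 0.2617, M+4 0.4399, M+6 0.2465. Base peak = M+4.
P(M+4) = C(3,2) × 0.37300^1 × 0.62700^2 = 3 × 0.3730 × 0.393129 = 0.439911 (base)
P(M) = C(3,0) × 0.37300^3 × 0.62700^0 = 1 × 0.05189512 × 1.0000 = 0.051895
Relative intensity = 0.051895 / 0.439911 × 100 = 11.80

11.80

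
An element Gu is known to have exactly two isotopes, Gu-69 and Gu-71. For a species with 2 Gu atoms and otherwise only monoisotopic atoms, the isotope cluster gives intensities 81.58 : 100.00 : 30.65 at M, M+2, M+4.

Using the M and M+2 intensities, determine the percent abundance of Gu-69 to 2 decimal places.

Let p = fractional abundance of Gu-69. I(M+2)/I(M) = [C(2,1)·p^1·(1−p)] / p^2 = 2·(1−p)/p = 100.00/81.58 = 1.2258
(1−p)/p = 1.2258/2 = 0.6129  ⇒  p = 1/(1 + 0.6129) = 0.6200
Gu-69: 62.00%, Gu-71: 38.00%.

62.00%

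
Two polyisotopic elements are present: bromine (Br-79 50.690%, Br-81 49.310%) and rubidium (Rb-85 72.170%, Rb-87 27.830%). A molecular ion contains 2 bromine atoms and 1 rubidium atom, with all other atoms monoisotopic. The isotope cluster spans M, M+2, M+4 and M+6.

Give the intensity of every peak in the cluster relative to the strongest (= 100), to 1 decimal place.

Bromine pattern (n=2): 0.25694761 : 0.49990478 : 0.24314761
Rubidium pattern (n=1): 0.7217 : 0.2783
Convolve the two distributions (both contribute in 2-u steps):
  M: 0.25694761×0.7217 = 0.185439
  M+2: 0.25694761×0.2783 + 0.49990478×0.7217 = 0.432290
  M+4: 0.49990478×0.2783 + 0.24314761×0.7217 = 0.314603
  M+6: 0.24314761×0.2783 = 0.067668
Scale to base peak (0.432290) = 100: 42.9 : 100.0 : 72.8 : 15.7

42.9 : 100.0 : 72.8 : 15.7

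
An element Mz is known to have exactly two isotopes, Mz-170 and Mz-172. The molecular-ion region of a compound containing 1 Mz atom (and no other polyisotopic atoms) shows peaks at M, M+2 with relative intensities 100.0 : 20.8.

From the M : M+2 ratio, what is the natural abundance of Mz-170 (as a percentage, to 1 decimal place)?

82.8%

Let p = fractional abundance of Mz-170. I(M+2)/I(M) = [C(1,1)·p^0·(1−p)] / p^1 = 1·(1−p)/p = 20.8/100.0 = 0.2080
(1−p)/p = 0.2080/1 = 0.2080  ⇒  p = 1/(1 + 0.2080) = 0.8278
Mz-170: 82.8%, Mz-172: 17.2%.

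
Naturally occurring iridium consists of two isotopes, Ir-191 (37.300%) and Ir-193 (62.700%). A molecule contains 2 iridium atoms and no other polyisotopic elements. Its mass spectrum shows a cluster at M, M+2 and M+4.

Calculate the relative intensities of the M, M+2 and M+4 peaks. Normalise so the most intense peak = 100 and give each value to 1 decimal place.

Each Ir atom is independently Ir-191 (p = 0.37300) or Ir-193 (q = 0.62700); the cluster is the binomial expansion (p + q)^2.
P(M) = 0.37300^2 = 0.139129
P(M+2) = 2 × 0.37300^1 × 0.62700^1 = 0.467742
P(M+4) = 0.62700^2 = 0.393129
The M+2 peak is largest (0.467742); scaling to 100 gives 29.7 : 100.0 : 84.0.

29.7 : 100.0 : 84.0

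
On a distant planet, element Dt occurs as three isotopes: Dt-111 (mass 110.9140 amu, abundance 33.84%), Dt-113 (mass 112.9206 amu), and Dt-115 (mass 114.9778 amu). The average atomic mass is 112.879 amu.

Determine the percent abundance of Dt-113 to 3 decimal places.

Let x and y be the fractions of Dt-113 and Dt-115. Then x + y = 1 − 0.3384 = 0.6616 and 112.9206x + 114.9778y = 112.879 − 0.3384×110.9140 = 75.3457024.
Substituting: 112.9206x + 114.9778(0.6616 − x) = 75.3457024
(112.9206 − 114.9778)x = -0.72361008  ⇒  x = 0.35175, y = 0.30985
Dt-113: 35.175%, Dt-115: 30.985%.

35.175%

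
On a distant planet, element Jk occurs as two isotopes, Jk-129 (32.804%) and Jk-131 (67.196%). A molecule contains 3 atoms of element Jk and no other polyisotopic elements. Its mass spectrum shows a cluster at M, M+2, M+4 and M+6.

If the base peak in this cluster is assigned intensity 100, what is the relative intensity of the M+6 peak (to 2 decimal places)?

(0.32804 + 0.67196)^3 gives M 0.0353, M+2 0.2169, M+4 0.4444, M+6 0.3034; the largest is M+4.
P(M+4) = C(3,2) × 0.32804^1 × 0.67196^2 = 3 × 0.32804 × 0.45153024 = 0.444360 (base)
P(M+6) = C(3,3) × 0.32804^0 × 0.67196^3 = 1 × 1.0000 × 0.30341026 = 0.303410
Relative intensity = 0.303410 / 0.444360 × 100 = 68.28

68.28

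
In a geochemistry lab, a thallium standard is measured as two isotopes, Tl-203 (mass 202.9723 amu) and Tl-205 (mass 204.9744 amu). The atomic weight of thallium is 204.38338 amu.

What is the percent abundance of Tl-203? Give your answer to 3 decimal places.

29.520%

Let x be the fractional abundance of Tl-203; then Tl-205 has abundance 1 − x.
202.9723·x + 204.9744·(1 − x) = 204.38338
(202.9723 − 204.9744)·x = 204.38338 − 204.9744
x = -0.59102 / -2.0021 = 0.29520 → 29.520% Tl-203, 70.480% Tl-205.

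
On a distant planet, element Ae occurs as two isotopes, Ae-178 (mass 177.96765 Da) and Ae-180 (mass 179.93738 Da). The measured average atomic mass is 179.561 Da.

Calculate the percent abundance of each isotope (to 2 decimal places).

Ae-178: 19.11%, Ae-180: 80.89%

Let x be the fractional abundance of Ae-178; then Ae-180 has abundance 1 − x.
177.96765·x + 179.93738·(1 − x) = 179.561
(177.96765 − 179.93738)·x = 179.561 − 179.93738
x = -0.37638 / -1.96973 = 0.19108 → 19.11% Ae-178, 80.89% Ae-180.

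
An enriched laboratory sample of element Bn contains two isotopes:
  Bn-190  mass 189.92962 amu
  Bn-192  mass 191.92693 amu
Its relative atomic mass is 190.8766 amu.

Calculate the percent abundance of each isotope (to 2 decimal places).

Bn-190: 52.59%, Bn-192: 47.41%

Let x be the fractional abundance of Bn-190; then Bn-192 has abundance 1 − x.
189.92962·x + 191.92693·(1 − x) = 190.8766
(189.92962 − 191.92693)·x = 190.8766 − 191.92693
x = -1.05033 / -1.99731 = 0.52587 → 52.59% Bn-190, 47.41% Bn-192.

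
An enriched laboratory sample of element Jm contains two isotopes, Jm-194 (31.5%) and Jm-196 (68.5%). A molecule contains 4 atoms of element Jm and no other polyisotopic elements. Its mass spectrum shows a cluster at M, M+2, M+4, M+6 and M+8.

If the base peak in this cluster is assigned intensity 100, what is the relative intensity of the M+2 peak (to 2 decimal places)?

(0.315 + 0.685)^4 gives M 0.0098, M+2 0.0856, M+4 0.2794, M+6 0.4050, M+8 0.2202; the largest is M+6.
P(M+6) = C(4,3) × 0.315^1 × 0.685^3 = 4 × 0.3150 × 0.32141913 = 0.404988 (base)
P(M+2) = C(4,1) × 0.315^3 × 0.685^1 = 4 × 0.03125588 × 0.6850 = 0.085641
Relative intensity = 0.085641 / 0.404988 × 100 = 21.15

21.15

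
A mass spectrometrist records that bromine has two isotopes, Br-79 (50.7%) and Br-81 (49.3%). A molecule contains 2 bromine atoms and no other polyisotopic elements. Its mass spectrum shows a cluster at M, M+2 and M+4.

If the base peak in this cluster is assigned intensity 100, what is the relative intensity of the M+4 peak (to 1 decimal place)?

Binomial terms of (0.507 + 0.493)^2: M 0.2570, M+2 0.4999, M+4 0.2430 → M+2 is the base peak.
P(M+2) = C(2,1) × 0.507^1 × 0.493^1 = 2 × 0.5070 × 0.4930 = 0.499902 (base)
P(M+4) = C(2,2) × 0.507^0 × 0.493^2 = 1 × 1.0000 × 0.243049 = 0.243049
Relative intensity = 0.243049 / 0.499902 × 100 = 48.6

48.6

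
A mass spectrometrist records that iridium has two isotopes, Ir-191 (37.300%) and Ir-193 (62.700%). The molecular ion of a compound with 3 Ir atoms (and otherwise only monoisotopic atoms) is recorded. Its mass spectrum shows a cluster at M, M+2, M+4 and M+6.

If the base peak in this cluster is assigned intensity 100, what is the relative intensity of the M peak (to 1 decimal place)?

11.8

(0.37300 + 0.62700)^3 gives M 0.0519, M+2 0.2617, M+4 0.4399, M+6 0.2465; the largest is M+4.
P(M+4) = C(3,2) × 0.37300^1 × 0.62700^2 = 3 × 0.3730 × 0.393129 = 0.439911 (base)
P(M) = C(3,0) × 0.37300^3 × 0.62700^0 = 1 × 0.05189512 × 1.0000 = 0.051895
Relative intensity = 0.051895 / 0.439911 × 100 = 11.8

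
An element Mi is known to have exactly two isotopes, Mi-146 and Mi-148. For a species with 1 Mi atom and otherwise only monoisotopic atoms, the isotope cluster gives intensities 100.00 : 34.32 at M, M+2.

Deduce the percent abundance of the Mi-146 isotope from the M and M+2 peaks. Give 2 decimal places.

74.45%

If p is the fraction of Mi that is Mi-146, then I(M+2)/I(M) = [C(1,1)·p^0·(1−p)] / p^1 = 1·(1−p)/p = 34.32/100.00 = 0.3432
(1−p)/p = 0.3432/1 = 0.3432  ⇒  p = 1/(1 + 0.3432) = 0.7445
Mi-146: 74.45%, Mi-148: 25.55%.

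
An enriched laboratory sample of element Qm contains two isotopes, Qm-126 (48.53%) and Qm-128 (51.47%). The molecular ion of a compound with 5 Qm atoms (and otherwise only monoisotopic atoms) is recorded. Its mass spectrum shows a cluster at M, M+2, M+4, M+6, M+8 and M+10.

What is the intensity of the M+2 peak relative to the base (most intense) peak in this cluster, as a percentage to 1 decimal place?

44.5%

Binomial terms of (0.4853 + 0.5147)^5: M 0.0269, M+2 0.1427, M+4 0.3028, M+6 0.3211, M+8 0.1703, M+10 0.0361 → M+6 is the base peak.
P(M+6) = C(5,3) × 0.4853^2 × 0.5147^3 = 10 × 0.23551609 × 0.13635231 = 0.321132 (base)
P(M+2) = C(5,1) × 0.4853^4 × 0.5147^1 = 5 × 0.05546783 × 0.5147 = 0.142746
Relative intensity = 0.142746 / 0.321132 × 100 = 44.5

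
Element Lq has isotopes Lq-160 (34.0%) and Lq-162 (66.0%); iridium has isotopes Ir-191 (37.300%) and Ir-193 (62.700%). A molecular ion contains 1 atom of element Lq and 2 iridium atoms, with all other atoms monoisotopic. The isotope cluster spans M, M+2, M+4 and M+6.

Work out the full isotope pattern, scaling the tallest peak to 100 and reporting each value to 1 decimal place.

10.7 : 56.7 : 100.0 : 58.7

Element Lq pattern (n=1): 0.3400 : 0.6600
Iridium pattern (n=2): 0.139129 : 0.467742 : 0.393129
Convolve the two distributions (both contribute in 2-u steps):
  M: 0.3400×0.139129 = 0.047304
  M+2: 0.3400×0.467742 + 0.6600×0.139129 = 0.250857
  M+4: 0.3400×0.393129 + 0.6600×0.467742 = 0.442374
  M+6: 0.6600×0.393129 = 0.259465
Scale to base peak (0.442374) = 100: 10.7 : 56.7 : 100.0 : 58.7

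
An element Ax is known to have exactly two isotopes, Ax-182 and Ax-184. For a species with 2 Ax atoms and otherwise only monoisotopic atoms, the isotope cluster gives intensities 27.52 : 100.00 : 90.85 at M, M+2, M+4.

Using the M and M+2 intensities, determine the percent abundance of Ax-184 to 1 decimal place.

Write p for the Ax-182 fraction. I(M+2)/I(M) = [C(2,1)·p^1·(1−p)] / p^2 = 2·(1−p)/p = 100.00/27.52 = 3.6337
(1−p)/p = 3.6337/2 = 1.8169  ⇒  p = 1/(1 + 1.8169) = 0.3550
Ax-182: 35.5%, Ax-184: 64.5%.

64.5%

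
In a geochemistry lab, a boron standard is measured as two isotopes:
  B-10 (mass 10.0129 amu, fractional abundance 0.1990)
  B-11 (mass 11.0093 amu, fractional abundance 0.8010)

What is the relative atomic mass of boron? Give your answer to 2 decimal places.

10.81 amu

Weight each isotope mass by its fractional abundance: 0.1990 × 10.0129 + 0.8010 × 11.0093
= 1.99257 + 8.81845 = 10.81102 amu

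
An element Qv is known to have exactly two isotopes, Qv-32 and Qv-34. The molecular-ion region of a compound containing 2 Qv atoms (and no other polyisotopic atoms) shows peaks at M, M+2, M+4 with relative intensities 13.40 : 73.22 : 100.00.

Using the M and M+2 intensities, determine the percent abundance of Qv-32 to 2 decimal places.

Let p = fractional abundance of Qv-32. I(M+2)/I(M) = [C(2,1)·p^1·(1−p)] / p^2 = 2·(1−p)/p = 73.22/13.40 = 5.4642
(1−p)/p = 5.4642/2 = 2.7321  ⇒  p = 1/(1 + 2.7321) = 0.2679
Qv-32: 26.79%, Qv-34: 73.21%.

26.79%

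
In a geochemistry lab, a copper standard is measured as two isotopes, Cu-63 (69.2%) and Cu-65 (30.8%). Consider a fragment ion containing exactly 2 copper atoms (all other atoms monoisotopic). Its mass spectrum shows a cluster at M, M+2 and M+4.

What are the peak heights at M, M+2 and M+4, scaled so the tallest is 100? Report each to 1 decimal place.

100.0 : 89.0 : 19.8

Expanding (0.692 + 0.308)^2:
P(M) = 0.692^2 = 0.478864
P(M+2) = 2 × 0.692^1 × 0.308^1 = 0.426272
P(M+4) = 0.308^2 = 0.094864
The M peak is largest (0.478864); scaling to 100 gives 100.0 : 89.0 : 19.8.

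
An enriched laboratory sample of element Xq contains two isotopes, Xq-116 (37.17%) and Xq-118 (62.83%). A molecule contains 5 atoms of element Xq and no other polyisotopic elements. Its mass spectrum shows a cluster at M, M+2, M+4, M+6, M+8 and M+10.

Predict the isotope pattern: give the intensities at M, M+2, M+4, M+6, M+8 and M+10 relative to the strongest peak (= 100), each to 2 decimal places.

The 5 Xq atoms are independent, so intensities follow the terms of (0.3717 + 0.6283)^5.
P(M) = 0.3717^5 = 0.007095
P(M+2) = 5 × 0.3717^4 × 0.6283^1 = 0.059966
P(M+4) = 10 × 0.3717^3 × 0.6283^2 = 0.202727
P(M+6) = 10 × 0.3717^2 × 0.6283^3 = 0.342678
P(M+8) = 5 × 0.3717^1 × 0.6283^4 = 0.289622
P(M+10) = 0.6283^5 = 0.097912
The M+6 peak is largest (0.342678); scaling to 100 gives 2.07 : 17.50 : 59.16 : 100.00 : 84.52 : 28.57.

2.07 : 17.50 : 59.16 : 100.00 : 84.52 : 28.57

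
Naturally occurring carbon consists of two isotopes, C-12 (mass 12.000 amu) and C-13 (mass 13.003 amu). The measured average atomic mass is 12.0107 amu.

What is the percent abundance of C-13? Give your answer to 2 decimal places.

1.07%

Writing the weighted mean with unknown fraction x of C-12:
12.000·x + 13.003·(1 − x) = 12.0107
(12.000 − 13.003)·x = 12.0107 − 13.003
x = -0.9923 / -1.003 = 0.98933 → 98.93% C-12, 1.07% C-13.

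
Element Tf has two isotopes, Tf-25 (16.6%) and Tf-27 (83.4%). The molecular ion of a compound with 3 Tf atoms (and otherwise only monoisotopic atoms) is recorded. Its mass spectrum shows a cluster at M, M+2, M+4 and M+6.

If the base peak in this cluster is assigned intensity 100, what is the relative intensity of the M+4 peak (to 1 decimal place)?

(0.166 + 0.834)^3 gives M 0.0046, M+2 0.0689, M+4 0.3464, M+6 0.5801; the largest is M+6.
P(M+6) = C(3,3) × 0.166^0 × 0.834^3 = 1 × 1.0000 × 0.5800937 = 0.580094 (base)
P(M+4) = C(3,2) × 0.166^1 × 0.834^2 = 3 × 0.1660 × 0.695556 = 0.346387
Relative intensity = 0.346387 / 0.580094 × 100 = 59.7

59.7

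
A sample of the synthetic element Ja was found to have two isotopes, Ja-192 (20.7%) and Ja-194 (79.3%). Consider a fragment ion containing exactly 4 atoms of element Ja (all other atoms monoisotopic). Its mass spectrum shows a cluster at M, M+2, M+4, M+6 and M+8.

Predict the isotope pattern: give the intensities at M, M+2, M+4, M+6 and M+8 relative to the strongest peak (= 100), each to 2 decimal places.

The 4 Ja atoms are independent, so intensities follow the terms of (0.207 + 0.793)^4.
P(M) = 0.207^4 = 0.001836
P(M+2) = 4 × 0.207^3 × 0.793^1 = 0.028135
P(M+4) = 6 × 0.207^2 × 0.793^2 = 0.161673
P(M+6) = 4 × 0.207^1 × 0.793^3 = 0.412905
P(M+8) = 0.793^4 = 0.395451
The M+6 peak is largest (0.412905); scaling to 100 gives 0.44 : 6.81 : 39.16 : 100.00 : 95.77.

0.44 : 6.81 : 39.16 : 100.00 : 95.77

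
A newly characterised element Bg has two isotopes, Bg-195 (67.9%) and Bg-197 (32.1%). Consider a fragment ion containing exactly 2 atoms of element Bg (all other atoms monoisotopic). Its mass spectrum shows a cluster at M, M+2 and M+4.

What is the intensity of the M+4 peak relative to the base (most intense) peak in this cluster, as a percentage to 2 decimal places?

22.35%

Term probabilities: M 0.4610, M+2 0.4359, M+4 0.1030. Base peak = M.
P(M) = C(2,0) × 0.679^2 × 0.321^0 = 1 × 0.461041 × 1.0000 = 0.461041 (base)
P(M+4) = C(2,2) × 0.679^0 × 0.321^2 = 1 × 1.0000 × 0.103041 = 0.103041
Relative intensity = 0.103041 / 0.461041 × 100 = 22.35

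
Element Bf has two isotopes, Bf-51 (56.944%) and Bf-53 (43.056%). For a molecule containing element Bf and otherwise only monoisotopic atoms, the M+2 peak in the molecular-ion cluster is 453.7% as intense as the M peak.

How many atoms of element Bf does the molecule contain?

6

The M+2/M ratio from n Bf atoms is n · q/p = n · 0.43056/0.56944.
n = 4.537 × 0.56944/0.43056 = 6.00 ≈ 6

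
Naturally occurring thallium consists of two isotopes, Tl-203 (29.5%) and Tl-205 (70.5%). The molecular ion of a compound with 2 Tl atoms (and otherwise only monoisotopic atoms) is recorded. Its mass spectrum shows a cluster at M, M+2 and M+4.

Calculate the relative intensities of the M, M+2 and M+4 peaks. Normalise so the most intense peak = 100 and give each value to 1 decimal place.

17.5 : 83.7 : 100.0

Each Tl atom is independently Tl-203 (p = 0.295) or Tl-205 (q = 0.705); the cluster is the binomial expansion (p + q)^2.
P(M) = 0.295^2 = 0.087025
P(M+2) = 2 × 0.295^1 × 0.705^1 = 0.415950
P(M+4) = 0.705^2 = 0.497025
The M+4 peak is largest (0.497025); scaling to 100 gives 17.5 : 83.7 : 100.0.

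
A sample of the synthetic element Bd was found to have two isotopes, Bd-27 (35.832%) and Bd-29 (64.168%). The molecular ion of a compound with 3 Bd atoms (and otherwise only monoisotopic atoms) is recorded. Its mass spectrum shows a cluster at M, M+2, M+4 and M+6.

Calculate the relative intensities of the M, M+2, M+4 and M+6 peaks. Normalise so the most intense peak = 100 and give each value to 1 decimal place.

10.4 : 55.8 : 100.0 : 59.7

Each Bd atom is independently Bd-27 (p = 0.35832) or Bd-29 (q = 0.64168); the cluster is the binomial expansion (p + q)^3.
P(M) = 0.35832^3 = 0.046006
P(M+2) = 3 × 0.35832^2 × 0.64168^1 = 0.247162
P(M+4) = 3 × 0.35832^1 × 0.64168^2 = 0.442618
P(M+6) = 0.64168^3 = 0.264214
The M+4 peak is largest (0.442618); scaling to 100 gives 10.4 : 55.8 : 100.0 : 59.7.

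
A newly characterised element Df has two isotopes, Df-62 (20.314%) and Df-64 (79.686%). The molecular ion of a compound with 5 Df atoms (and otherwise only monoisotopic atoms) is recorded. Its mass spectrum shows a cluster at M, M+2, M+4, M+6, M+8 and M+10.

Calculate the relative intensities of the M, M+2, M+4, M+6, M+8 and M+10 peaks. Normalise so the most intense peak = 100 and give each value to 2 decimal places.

Expanding (0.20314 + 0.79686)^5:
P(M) = 0.20314^5 = 0.000346
P(M+2) = 5 × 0.20314^4 × 0.79686^1 = 0.006785
P(M+4) = 10 × 0.20314^3 × 0.79686^2 = 0.053229
P(M+6) = 10 × 0.20314^2 × 0.79686^3 = 0.208803
P(M+8) = 5 × 0.20314^1 × 0.79686^4 = 0.409537
P(M+10) = 0.79686^5 = 0.321300
The M+8 peak is largest (0.409537); scaling to 100 gives 0.08 : 1.66 : 13.00 : 50.99 : 100.00 : 78.45.

0.08 : 1.66 : 13.00 : 50.99 : 100.00 : 78.45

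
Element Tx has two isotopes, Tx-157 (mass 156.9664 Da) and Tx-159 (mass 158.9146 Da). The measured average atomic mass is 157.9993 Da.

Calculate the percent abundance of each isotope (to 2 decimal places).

Tx-157: 46.98%, Tx-159: 53.02%

Let x be the fractional abundance of Tx-157; then Tx-159 has abundance 1 − x.
156.9664·x + 158.9146·(1 − x) = 157.9993
(156.9664 − 158.9146)·x = 157.9993 − 158.9146
x = -0.9153 / -1.9482 = 0.46982 → 46.98% Tx-157, 53.02% Tx-159.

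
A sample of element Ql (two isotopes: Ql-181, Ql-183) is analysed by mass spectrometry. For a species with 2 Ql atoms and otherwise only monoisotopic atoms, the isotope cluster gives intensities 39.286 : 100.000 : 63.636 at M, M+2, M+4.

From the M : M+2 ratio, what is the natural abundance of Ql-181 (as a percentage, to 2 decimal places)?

If p is the fraction of Ql that is Ql-181, then I(M+2)/I(M) = [C(2,1)·p^1·(1−p)] / p^2 = 2·(1−p)/p = 100.000/39.286 = 2.5454
(1−p)/p = 2.5454/2 = 1.2727  ⇒  p = 1/(1 + 1.2727) = 0.4400
Ql-181: 44.00%, Ql-183: 56.00%.

44.00%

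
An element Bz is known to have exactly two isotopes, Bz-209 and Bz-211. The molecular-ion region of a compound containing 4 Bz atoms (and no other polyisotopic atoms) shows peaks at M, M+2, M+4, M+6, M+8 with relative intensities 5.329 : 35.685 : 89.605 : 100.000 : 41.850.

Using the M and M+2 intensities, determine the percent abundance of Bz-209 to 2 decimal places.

Write p for the Bz-209 fraction. I(M+2)/I(M) = [C(4,1)·p^3·(1−p)] / p^4 = 4·(1−p)/p = 35.685/5.329 = 6.6964
(1−p)/p = 6.6964/4 = 1.6741  ⇒  p = 1/(1 + 1.6741) = 0.3740
Bz-209: 37.40%, Bz-211: 62.60%.

37.40%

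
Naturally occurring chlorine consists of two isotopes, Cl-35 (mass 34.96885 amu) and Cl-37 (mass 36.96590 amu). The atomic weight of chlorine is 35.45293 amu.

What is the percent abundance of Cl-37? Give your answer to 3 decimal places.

24.240%

With x = fraction of Cl-35 (so Cl-37 is 1 − x):
34.96885·x + 36.96590·(1 − x) = 35.45293
(34.96885 − 36.96590)·x = 35.45293 − 36.96590
x = -1.51297 / -1.99705 = 0.75760 → 75.760% Cl-35, 24.240% Cl-37.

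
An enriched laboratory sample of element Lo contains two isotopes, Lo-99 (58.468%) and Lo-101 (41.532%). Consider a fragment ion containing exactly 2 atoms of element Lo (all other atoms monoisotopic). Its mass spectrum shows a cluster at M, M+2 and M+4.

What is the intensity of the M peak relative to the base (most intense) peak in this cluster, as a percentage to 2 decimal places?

70.39%

(0.58468 + 0.41532)^2 gives M 0.3419, M+2 0.4857, M+4 0.1725; the largest is M+2.
P(M+2) = C(2,1) × 0.58468^1 × 0.41532^1 = 2 × 0.58468 × 0.41532 = 0.485659 (base)
P(M) = C(2,0) × 0.58468^2 × 0.41532^0 = 1 × 0.3418507 × 1.0000 = 0.341851
Relative intensity = 0.341851 / 0.485659 × 100 = 70.39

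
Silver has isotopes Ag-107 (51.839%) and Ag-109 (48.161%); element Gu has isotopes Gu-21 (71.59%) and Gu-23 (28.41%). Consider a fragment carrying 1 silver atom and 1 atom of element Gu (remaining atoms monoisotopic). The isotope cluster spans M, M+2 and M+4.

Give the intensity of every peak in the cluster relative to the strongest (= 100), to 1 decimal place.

Silver pattern (n=1): 0.51839 : 0.48161
Element Gu pattern (n=1): 0.7159 : 0.2841
Convolve the two distributions (both contribute in 2-u steps):
  M: 0.51839×0.7159 = 0.371115
  M+2: 0.51839×0.2841 + 0.48161×0.7159 = 0.492059
  M+4: 0.48161×0.2841 = 0.136825
Scale to base peak (0.492059) = 100: 75.4 : 100.0 : 27.8

75.4 : 100.0 : 27.8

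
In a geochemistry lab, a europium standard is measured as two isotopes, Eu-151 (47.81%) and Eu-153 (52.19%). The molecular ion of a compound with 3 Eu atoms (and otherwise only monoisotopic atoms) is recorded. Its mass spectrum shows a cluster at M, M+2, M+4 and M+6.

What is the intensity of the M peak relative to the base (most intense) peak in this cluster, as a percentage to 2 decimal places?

(0.4781 + 0.5219)^3 gives M 0.1093, M+2 0.3579, M+4 0.3907, M+6 0.1422; the largest is M+4.
P(M+4) = C(3,2) × 0.4781^1 × 0.5219^2 = 3 × 0.4781 × 0.27237961 = 0.390674 (base)
P(M) = C(3,0) × 0.4781^3 × 0.5219^0 = 1 × 0.10928391 × 1.0000 = 0.109284
Relative intensity = 0.109284 / 0.390674 × 100 = 27.97

27.97%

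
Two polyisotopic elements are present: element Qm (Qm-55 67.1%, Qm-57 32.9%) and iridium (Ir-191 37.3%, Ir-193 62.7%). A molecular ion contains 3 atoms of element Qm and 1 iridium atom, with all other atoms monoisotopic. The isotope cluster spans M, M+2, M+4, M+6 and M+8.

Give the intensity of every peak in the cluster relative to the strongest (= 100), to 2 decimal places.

Element Qm pattern (n=3): 0.30211171 : 0.44438787 : 0.21788913 : 0.03561129
Iridium pattern (n=1): 0.3730 : 0.6270
Convolve the two distributions (both contribute in 2-u steps):
  M: 0.30211171×0.3730 = 0.112688
  M+2: 0.30211171×0.6270 + 0.44438787×0.3730 = 0.355181
  M+4: 0.44438787×0.6270 + 0.21788913×0.3730 = 0.359904
  M+6: 0.21788913×0.6270 + 0.03561129×0.3730 = 0.149899
  M+8: 0.03561129×0.6270 = 0.022328
Scale to base peak (0.359904) = 100: 31.31 : 98.69 : 100.00 : 41.65 : 6.20

31.31 : 98.69 : 100.00 : 41.65 : 6.20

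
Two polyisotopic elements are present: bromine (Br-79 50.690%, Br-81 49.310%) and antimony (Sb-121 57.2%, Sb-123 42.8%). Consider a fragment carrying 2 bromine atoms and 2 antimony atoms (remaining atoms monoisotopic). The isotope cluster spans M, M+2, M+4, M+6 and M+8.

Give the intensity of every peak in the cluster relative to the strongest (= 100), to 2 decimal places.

22.64 : 77.92 : 100.00 : 56.71 : 11.99

Bromine pattern (n=2): 0.25694761 : 0.49990478 : 0.24314761
Antimony pattern (n=2): 0.327184 : 0.489632 : 0.183184
Convolve the two distributions (both contribute in 2-u steps):
  M: 0.25694761×0.327184 = 0.084069
  M+2: 0.25694761×0.489632 + 0.49990478×0.327184 = 0.289371
  M+4: 0.25694761×0.183184 + 0.49990478×0.489632 + 0.24314761×0.327184 = 0.371392
  M+6: 0.49990478×0.183184 + 0.24314761×0.489632 = 0.210627
  M+8: 0.24314761×0.183184 = 0.044541
Scale to base peak (0.371392) = 100: 22.64 : 77.92 : 100.00 : 56.71 : 11.99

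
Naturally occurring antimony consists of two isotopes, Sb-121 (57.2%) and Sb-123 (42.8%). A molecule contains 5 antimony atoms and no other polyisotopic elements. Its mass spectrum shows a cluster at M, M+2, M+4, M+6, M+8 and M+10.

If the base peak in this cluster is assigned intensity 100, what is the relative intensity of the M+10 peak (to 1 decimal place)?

(0.572 + 0.428)^5 gives M 0.0612, M+2 0.2291, M+4 0.3428, M+6 0.2565, M+8 0.0960, M+10 0.0144; the largest is M+4.
P(M+4) = C(5,2) × 0.572^3 × 0.428^2 = 10 × 0.18714925 × 0.183184 = 0.342827 (base)
P(M+10) = C(5,5) × 0.572^0 × 0.428^5 = 1 × 1.0000 × 0.01436213 = 0.014362
Relative intensity = 0.014362 / 0.342827 × 100 = 4.2

4.2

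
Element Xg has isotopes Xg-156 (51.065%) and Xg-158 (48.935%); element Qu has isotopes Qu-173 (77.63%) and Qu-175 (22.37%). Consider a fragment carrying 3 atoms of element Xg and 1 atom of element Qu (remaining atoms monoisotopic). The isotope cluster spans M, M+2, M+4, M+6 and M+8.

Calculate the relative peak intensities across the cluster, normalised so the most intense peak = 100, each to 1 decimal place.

Element Xg pattern (n=3): 0.13315884 : 0.38281374 : 0.36684599 : 0.11718143
Element Qu pattern (n=1): 0.7763 : 0.2237
Convolve the two distributions (both contribute in 2-u steps):
  M: 0.13315884×0.7763 = 0.103371
  M+2: 0.13315884×0.2237 + 0.38281374×0.7763 = 0.326966
  M+4: 0.38281374×0.2237 + 0.36684599×0.7763 = 0.370418
  M+6: 0.36684599×0.2237 + 0.11718143×0.7763 = 0.173031
  M+8: 0.11718143×0.2237 = 0.026213
Scale to base peak (0.370418) = 100: 27.9 : 88.3 : 100.0 : 46.7 : 7.1

27.9 : 88.3 : 100.0 : 46.7 : 7.1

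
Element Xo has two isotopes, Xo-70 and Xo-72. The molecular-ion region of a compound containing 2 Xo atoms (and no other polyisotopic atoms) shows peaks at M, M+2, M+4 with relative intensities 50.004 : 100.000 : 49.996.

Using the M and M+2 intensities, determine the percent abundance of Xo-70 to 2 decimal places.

If p is the fraction of Xo that is Xo-70, then I(M+2)/I(M) = [C(2,1)·p^1·(1−p)] / p^2 = 2·(1−p)/p = 100.000/50.004 = 1.9998
(1−p)/p = 1.9998/2 = 0.9999  ⇒  p = 1/(1 + 0.9999) = 0.5000
Xo-70: 50.00%, Xo-72: 50.00%.

50.00%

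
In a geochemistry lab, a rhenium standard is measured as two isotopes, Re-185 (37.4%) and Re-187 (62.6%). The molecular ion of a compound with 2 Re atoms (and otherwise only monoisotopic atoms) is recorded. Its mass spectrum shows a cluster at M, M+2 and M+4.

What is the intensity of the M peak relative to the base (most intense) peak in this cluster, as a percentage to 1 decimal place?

Term probabilities: M 0.1399, M+2 0.4682, M+4 0.3919. Base peak = M+2.
P(M+2) = C(2,1) × 0.374^1 × 0.626^1 = 2 × 0.3740 × 0.6260 = 0.468248 (base)
P(M) = C(2,0) × 0.374^2 × 0.626^0 = 1 × 0.139876 × 1.0000 = 0.139876
Relative intensity = 0.139876 / 0.468248 × 100 = 29.9

29.9%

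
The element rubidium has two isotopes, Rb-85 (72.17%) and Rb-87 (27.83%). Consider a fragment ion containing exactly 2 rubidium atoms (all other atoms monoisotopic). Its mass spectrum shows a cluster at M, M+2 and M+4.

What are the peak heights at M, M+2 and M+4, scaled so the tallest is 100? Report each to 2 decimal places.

100.00 : 77.12 : 14.87

Each Rb atom is independently Rb-85 (p = 0.7217) or Rb-87 (q = 0.2783); the cluster is the binomial expansion (p + q)^2.
P(M) = 0.7217^2 = 0.520851
P(M+2) = 2 × 0.7217^1 × 0.2783^1 = 0.401698
P(M+4) = 0.2783^2 = 0.077451
The M peak is largest (0.520851); scaling to 100 gives 100.00 : 77.12 : 14.87.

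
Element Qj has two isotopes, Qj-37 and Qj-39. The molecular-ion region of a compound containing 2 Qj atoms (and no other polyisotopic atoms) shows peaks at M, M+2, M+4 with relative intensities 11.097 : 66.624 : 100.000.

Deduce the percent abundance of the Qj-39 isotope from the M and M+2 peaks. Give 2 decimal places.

Write p for the Qj-37 fraction. I(M+2)/I(M) = [C(2,1)·p^1·(1−p)] / p^2 = 2·(1−p)/p = 66.624/11.097 = 6.0038
(1−p)/p = 6.0038/2 = 3.0019  ⇒  p = 1/(1 + 3.0019) = 0.2499
Qj-37: 24.99%, Qj-39: 75.01%.

75.01%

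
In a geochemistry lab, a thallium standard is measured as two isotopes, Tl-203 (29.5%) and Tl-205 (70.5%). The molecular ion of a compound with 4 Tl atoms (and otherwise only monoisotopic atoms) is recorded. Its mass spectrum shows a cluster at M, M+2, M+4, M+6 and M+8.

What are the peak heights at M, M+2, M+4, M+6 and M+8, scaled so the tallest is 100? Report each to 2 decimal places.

Expanding (0.295 + 0.705)^4:
P(M) = 0.295^4 = 0.007573
P(M+2) = 4 × 0.295^3 × 0.705^1 = 0.072396
P(M+4) = 6 × 0.295^2 × 0.705^2 = 0.259522
P(M+6) = 4 × 0.295^1 × 0.705^3 = 0.413475
P(M+8) = 0.705^4 = 0.247034
The M+6 peak is largest (0.413475); scaling to 100 gives 1.83 : 17.51 : 62.77 : 100.00 : 59.75.

1.83 : 17.51 : 62.77 : 100.00 : 59.75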